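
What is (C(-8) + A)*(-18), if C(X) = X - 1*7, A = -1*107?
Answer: 2196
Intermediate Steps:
A = -107
C(X) = -7 + X (C(X) = X - 7 = -7 + X)
(C(-8) + A)*(-18) = ((-7 - 8) - 107)*(-18) = (-15 - 107)*(-18) = -122*(-18) = 2196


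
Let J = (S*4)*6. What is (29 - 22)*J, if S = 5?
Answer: 840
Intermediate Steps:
J = 120 (J = (5*4)*6 = 20*6 = 120)
(29 - 22)*J = (29 - 22)*120 = 7*120 = 840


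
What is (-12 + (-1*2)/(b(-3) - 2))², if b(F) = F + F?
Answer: 2209/16 ≈ 138.06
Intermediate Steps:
b(F) = 2*F
(-12 + (-1*2)/(b(-3) - 2))² = (-12 + (-1*2)/(2*(-3) - 2))² = (-12 - 2/(-6 - 2))² = (-12 - 2/(-8))² = (-12 - ⅛*(-2))² = (-12 + ¼)² = (-47/4)² = 2209/16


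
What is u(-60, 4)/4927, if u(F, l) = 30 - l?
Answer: 2/379 ≈ 0.0052770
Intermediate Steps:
u(-60, 4)/4927 = (30 - 1*4)/4927 = (30 - 4)*(1/4927) = 26*(1/4927) = 2/379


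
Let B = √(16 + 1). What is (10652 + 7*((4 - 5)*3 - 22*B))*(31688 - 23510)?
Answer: 86940318 - 1259412*√17 ≈ 8.1748e+7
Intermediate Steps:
B = √17 ≈ 4.1231
(10652 + 7*((4 - 5)*3 - 22*B))*(31688 - 23510) = (10652 + 7*((4 - 5)*3 - 22*√17))*(31688 - 23510) = (10652 + 7*(-1*3 - 22*√17))*8178 = (10652 + 7*(-3 - 22*√17))*8178 = (10652 + (-21 - 154*√17))*8178 = (10631 - 154*√17)*8178 = 86940318 - 1259412*√17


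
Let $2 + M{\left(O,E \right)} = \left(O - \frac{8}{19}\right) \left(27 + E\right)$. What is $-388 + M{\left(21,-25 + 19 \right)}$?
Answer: $\frac{801}{19} \approx 42.158$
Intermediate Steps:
$M{\left(O,E \right)} = -2 + \left(27 + E\right) \left(- \frac{8}{19} + O\right)$ ($M{\left(O,E \right)} = -2 + \left(O - \frac{8}{19}\right) \left(27 + E\right) = -2 + \left(- \frac{8}{19} + O\right) \left(27 + E\right) = -2 + \left(27 + E\right) \left(- \frac{8}{19} + O\right)$)
$-388 + M{\left(21,-25 + 19 \right)} = -388 + \left(- \frac{254}{19} + 27 \cdot 21 - \frac{8 \left(-25 + 19\right)}{19} + \left(-25 + 19\right) 21\right) = -388 - - \frac{8173}{19} = -388 + \left(- \frac{254}{19} + 567 + \frac{48}{19} - 126\right) = -388 + \frac{8173}{19} = \frac{801}{19}$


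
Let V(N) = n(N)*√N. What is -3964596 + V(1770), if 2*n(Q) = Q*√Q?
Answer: -2398146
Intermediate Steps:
n(Q) = Q^(3/2)/2 (n(Q) = (Q*√Q)/2 = Q^(3/2)/2)
V(N) = N²/2 (V(N) = (N^(3/2)/2)*√N = N²/2)
-3964596 + V(1770) = -3964596 + (½)*1770² = -3964596 + (½)*3132900 = -3964596 + 1566450 = -2398146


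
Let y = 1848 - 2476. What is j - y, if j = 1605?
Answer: 2233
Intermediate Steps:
y = -628
j - y = 1605 - 1*(-628) = 1605 + 628 = 2233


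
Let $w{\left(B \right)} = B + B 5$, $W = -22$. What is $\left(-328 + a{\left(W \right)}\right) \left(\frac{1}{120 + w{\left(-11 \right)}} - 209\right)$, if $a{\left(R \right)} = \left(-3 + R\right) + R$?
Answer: $\frac{1410625}{18} \approx 78368.0$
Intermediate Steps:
$a{\left(R \right)} = -3 + 2 R$
$w{\left(B \right)} = 6 B$ ($w{\left(B \right)} = B + 5 B = 6 B$)
$\left(-328 + a{\left(W \right)}\right) \left(\frac{1}{120 + w{\left(-11 \right)}} - 209\right) = \left(-328 + \left(-3 + 2 \left(-22\right)\right)\right) \left(\frac{1}{120 + 6 \left(-11\right)} - 209\right) = \left(-328 - 47\right) \left(\frac{1}{120 - 66} - 209\right) = \left(-328 - 47\right) \left(\frac{1}{54} - 209\right) = - 375 \left(\frac{1}{54} - 209\right) = \left(-375\right) \left(- \frac{11285}{54}\right) = \frac{1410625}{18}$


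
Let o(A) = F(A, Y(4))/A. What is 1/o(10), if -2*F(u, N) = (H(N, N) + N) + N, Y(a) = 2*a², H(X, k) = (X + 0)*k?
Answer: -5/272 ≈ -0.018382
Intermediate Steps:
H(X, k) = X*k
F(u, N) = -N - N²/2 (F(u, N) = -((N*N + N) + N)/2 = -((N² + N) + N)/2 = -((N + N²) + N)/2 = -(N² + 2*N)/2 = -N - N²/2)
o(A) = -544/A (o(A) = ((2*4²)*(-2 - 2*4²)/2)/A = ((2*16)*(-2 - 2*16)/2)/A = ((½)*32*(-2 - 1*32))/A = ((½)*32*(-2 - 32))/A = ((½)*32*(-34))/A = -544/A)
1/o(10) = 1/(-544/10) = 1/(-544*⅒) = 1/(-272/5) = -5/272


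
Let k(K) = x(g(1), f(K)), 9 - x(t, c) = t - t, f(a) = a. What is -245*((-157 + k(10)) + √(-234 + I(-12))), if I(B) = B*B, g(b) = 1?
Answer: 36260 - 735*I*√10 ≈ 36260.0 - 2324.3*I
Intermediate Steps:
x(t, c) = 9 (x(t, c) = 9 - (t - t) = 9 - 1*0 = 9 + 0 = 9)
k(K) = 9
I(B) = B²
-245*((-157 + k(10)) + √(-234 + I(-12))) = -245*((-157 + 9) + √(-234 + (-12)²)) = -245*(-148 + √(-234 + 144)) = -245*(-148 + √(-90)) = -245*(-148 + 3*I*√10) = 36260 - 735*I*√10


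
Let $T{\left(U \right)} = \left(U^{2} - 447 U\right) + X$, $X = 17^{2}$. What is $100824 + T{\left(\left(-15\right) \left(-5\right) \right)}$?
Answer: $73213$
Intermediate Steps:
$X = 289$
$T{\left(U \right)} = 289 + U^{2} - 447 U$ ($T{\left(U \right)} = \left(U^{2} - 447 U\right) + 289 = 289 + U^{2} - 447 U$)
$100824 + T{\left(\left(-15\right) \left(-5\right) \right)} = 100824 + \left(289 + \left(\left(-15\right) \left(-5\right)\right)^{2} - 447 \left(\left(-15\right) \left(-5\right)\right)\right) = 100824 + \left(289 + 75^{2} - 33525\right) = 100824 + \left(289 + 5625 - 33525\right) = 100824 - 27611 = 73213$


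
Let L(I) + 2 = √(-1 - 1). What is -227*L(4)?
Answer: 454 - 227*I*√2 ≈ 454.0 - 321.03*I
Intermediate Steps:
L(I) = -2 + I*√2 (L(I) = -2 + √(-1 - 1) = -2 + √(-2) = -2 + I*√2)
-227*L(4) = -227*(-2 + I*√2) = 454 - 227*I*√2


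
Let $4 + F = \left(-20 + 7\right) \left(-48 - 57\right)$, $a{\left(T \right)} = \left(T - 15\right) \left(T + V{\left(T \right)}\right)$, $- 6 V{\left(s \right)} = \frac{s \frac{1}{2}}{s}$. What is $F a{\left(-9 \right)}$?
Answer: $296698$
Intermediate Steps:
$V{\left(s \right)} = - \frac{1}{12}$ ($V{\left(s \right)} = - \frac{\frac{s}{2} \frac{1}{s}}{6} = \left(- \frac{1}{6}\right) \frac{1}{2} = - \frac{1}{12}$)
$a{\left(T \right)} = \left(-15 + T\right) \left(- \frac{1}{12} + T\right)$ ($a{\left(T \right)} = \left(T - 15\right) \left(T - \frac{1}{12}\right) = \left(-15 + T\right) \left(- \frac{1}{12} + T\right)$)
$F = 1361$ ($F = -4 + \left(-20 + 7\right) \left(-48 - 57\right) = -4 - -1365 = -4 + 1365 = 1361$)
$F a{\left(-9 \right)} = 1361 \left(\frac{5}{4} + \left(-9\right)^{2} - - \frac{543}{4}\right) = 1361 \left(\frac{5}{4} + 81 + \frac{543}{4}\right) = 1361 \cdot 218 = 296698$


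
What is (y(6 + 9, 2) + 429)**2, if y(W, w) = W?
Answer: 197136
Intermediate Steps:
(y(6 + 9, 2) + 429)**2 = ((6 + 9) + 429)**2 = (15 + 429)**2 = 444**2 = 197136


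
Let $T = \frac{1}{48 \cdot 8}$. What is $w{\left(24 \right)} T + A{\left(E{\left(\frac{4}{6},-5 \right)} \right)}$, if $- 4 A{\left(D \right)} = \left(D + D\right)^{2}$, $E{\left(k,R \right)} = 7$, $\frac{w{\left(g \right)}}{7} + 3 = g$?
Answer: $- \frac{6223}{128} \approx -48.617$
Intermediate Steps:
$w{\left(g \right)} = -21 + 7 g$
$T = \frac{1}{384} \approx 0.0026042$
$A{\left(D \right)} = - D^{2}$ ($A{\left(D \right)} = - \frac{\left(D + D\right)^{2}}{4} = - \frac{\left(2 D\right)^{2}}{4} = - \frac{4 D^{2}}{4} = - D^{2}$)
$w{\left(24 \right)} T + A{\left(E{\left(\frac{4}{6},-5 \right)} \right)} = \left(-21 + 7 \cdot 24\right) \frac{1}{384} - 7^{2} = \left(-21 + 168\right) \frac{1}{384} - 49 = 147 \cdot \frac{1}{384} - 49 = \frac{49}{128} - 49 = - \frac{6223}{128}$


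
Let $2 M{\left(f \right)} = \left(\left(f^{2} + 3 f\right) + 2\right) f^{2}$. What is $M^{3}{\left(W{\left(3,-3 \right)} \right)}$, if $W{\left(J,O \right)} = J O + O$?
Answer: $496793088000$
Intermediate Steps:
$W{\left(J,O \right)} = O + J O$
$M{\left(f \right)} = \frac{f^{2} \left(2 + f^{2} + 3 f\right)}{2}$ ($M{\left(f \right)} = \frac{\left(\left(f^{2} + 3 f\right) + 2\right) f^{2}}{2} = \frac{\left(2 + f^{2} + 3 f\right) f^{2}}{2} = \frac{f^{2} \left(2 + f^{2} + 3 f\right)}{2}$)
$M^{3}{\left(W{\left(3,-3 \right)} \right)} = \left(\frac{\left(- 3 \left(1 + 3\right)\right)^{2} \left(2 + \left(- 3 \left(1 + 3\right)\right)^{2} + 3 \left(- 3 \left(1 + 3\right)\right)\right)}{2}\right)^{3} = \left(\frac{\left(\left(-3\right) 4\right)^{2} \left(2 + \left(\left(-3\right) 4\right)^{2} + 3 \left(\left(-3\right) 4\right)\right)}{2}\right)^{3} = \left(\frac{\left(-12\right)^{2} \left(2 + \left(-12\right)^{2} + 3 \left(-12\right)\right)}{2}\right)^{3} = \left(\frac{1}{2} \cdot 144 \left(2 + 144 - 36\right)\right)^{3} = \left(\frac{1}{2} \cdot 144 \cdot 110\right)^{3} = 7920^{3} = 496793088000$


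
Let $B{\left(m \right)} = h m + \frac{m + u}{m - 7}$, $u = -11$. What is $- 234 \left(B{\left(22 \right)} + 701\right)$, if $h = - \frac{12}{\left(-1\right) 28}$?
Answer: $- \frac{5824416}{35} \approx -1.6641 \cdot 10^{5}$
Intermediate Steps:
$h = \frac{3}{7}$ ($h = - \frac{12}{-28} = \left(-12\right) \left(- \frac{1}{28}\right) = \frac{3}{7} \approx 0.42857$)
$B{\left(m \right)} = \frac{3 m}{7} + \frac{-11 + m}{-7 + m}$ ($B{\left(m \right)} = \frac{3 m}{7} + \frac{m - 11}{m - 7} = \frac{3 m}{7} + \frac{-11 + m}{-7 + m}$)
$- 234 \left(B{\left(22 \right)} + 701\right) = - 234 \left(\frac{-77 - 308 + 3 \cdot 22^{2}}{7 \left(-7 + 22\right)} + 701\right) = - 234 \left(\frac{-77 - 308 + 3 \cdot 484}{7 \cdot 15} + 701\right) = - 234 \left(\frac{1}{7} \cdot \frac{1}{15} \left(-77 - 308 + 1452\right) + 701\right) = - 234 \left(\frac{1}{7} \cdot \frac{1}{15} \cdot 1067 + 701\right) = - 234 \left(\frac{1067}{105} + 701\right) = \left(-234\right) \frac{74672}{105} = - \frac{5824416}{35}$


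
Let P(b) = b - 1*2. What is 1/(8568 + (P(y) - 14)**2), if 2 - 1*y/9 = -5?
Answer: 1/10777 ≈ 9.2790e-5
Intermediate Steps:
y = 63 (y = 18 - 9*(-5) = 18 + 45 = 63)
P(b) = -2 + b (P(b) = b - 2 = -2 + b)
1/(8568 + (P(y) - 14)**2) = 1/(8568 + ((-2 + 63) - 14)**2) = 1/(8568 + (61 - 14)**2) = 1/(8568 + 47**2) = 1/(8568 + 2209) = 1/10777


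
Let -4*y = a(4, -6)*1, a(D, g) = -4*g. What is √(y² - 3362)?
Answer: I*√3326 ≈ 57.672*I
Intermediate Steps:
y = -6 (y = -(-4*(-6))/4 = -6 ≈ -6.0000)
√(y² - 3362) = √((-6)² - 3362) = √(36 - 3362) = √(-3326) = I*√3326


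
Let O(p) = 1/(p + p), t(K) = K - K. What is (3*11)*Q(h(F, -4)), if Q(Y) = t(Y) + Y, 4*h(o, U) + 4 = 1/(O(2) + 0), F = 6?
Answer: 0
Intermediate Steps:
t(K) = 0
O(p) = 1/(2*p)
h(o, U) = 0 (h(o, U) = -1 + 1/(4*((1/2)/2 + 0)) = -1 + 1/(4*((1/2)*(1/2) + 0)) = -1 + 1/(4*(1/4 + 0)) = -1 + 1/(4*(1/4)) = -1 + (1/4)*4 = -1 + 1 = 0)
Q(Y) = Y (Q(Y) = 0 + Y = Y)
(3*11)*Q(h(F, -4)) = (3*11)*0 = 33*0 = 0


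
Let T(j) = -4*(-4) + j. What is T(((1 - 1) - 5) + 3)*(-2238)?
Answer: -31332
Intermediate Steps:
T(j) = 16 + j
T(((1 - 1) - 5) + 3)*(-2238) = (16 + (((1 - 1) - 5) + 3))*(-2238) = (16 + ((0 - 5) + 3))*(-2238) = (16 + (-5 + 3))*(-2238) = (16 - 2)*(-2238) = 14*(-2238) = -31332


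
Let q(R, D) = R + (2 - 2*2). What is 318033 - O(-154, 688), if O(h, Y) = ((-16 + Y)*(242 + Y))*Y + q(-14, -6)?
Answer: -429654431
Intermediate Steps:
q(R, D) = -2 + R (q(R, D) = R + (2 - 4) = R - 2 = -2 + R)
O(h, Y) = -16 + Y*(-16 + Y)*(242 + Y) (O(h, Y) = ((-16 + Y)*(242 + Y))*Y + (-2 - 14) = Y*(-16 + Y)*(242 + Y) - 16 = -16 + Y*(-16 + Y)*(242 + Y))
318033 - O(-154, 688) = 318033 - (-16 + 688**3 - 3872*688 + 226*688**2) = 318033 - (-16 + 325660672 - 2663936 + 226*473344) = 318033 - (-16 + 325660672 - 2663936 + 106975744) = 318033 - 1*429972464 = 318033 - 429972464 = -429654431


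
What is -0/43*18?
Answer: 0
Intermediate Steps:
-0/43*18 = -30*0*18 = 0*18 = 0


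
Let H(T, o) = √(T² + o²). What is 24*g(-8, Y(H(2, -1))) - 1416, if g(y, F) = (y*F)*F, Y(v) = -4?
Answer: -4488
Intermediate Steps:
g(y, F) = y*F² (g(y, F) = (F*y)*F = y*F²)
24*g(-8, Y(H(2, -1))) - 1416 = 24*(-8*(-4)²) - 1416 = 24*(-8*16) - 1416 = 24*(-128) - 1416 = -3072 - 1416 = -4488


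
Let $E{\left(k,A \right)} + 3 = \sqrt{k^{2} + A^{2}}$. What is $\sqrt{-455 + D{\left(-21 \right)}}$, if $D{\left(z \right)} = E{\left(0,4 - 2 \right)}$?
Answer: $2 i \sqrt{114} \approx 21.354 i$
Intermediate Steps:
$E{\left(k,A \right)} = -3 + \sqrt{A^{2} + k^{2}}$ ($E{\left(k,A \right)} = -3 + \sqrt{k^{2} + A^{2}} = -3 + \sqrt{A^{2} + k^{2}}$)
$D{\left(z \right)} = -1$ ($D{\left(z \right)} = -3 + \sqrt{\left(4 - 2\right)^{2} + 0^{2}} = -3 + \sqrt{2^{2} + 0} = -3 + \sqrt{4 + 0} = -3 + \sqrt{4} = -3 + 2 = -1$)
$\sqrt{-455 + D{\left(-21 \right)}} = \sqrt{-455 - 1} = \sqrt{-456} = 2 i \sqrt{114}$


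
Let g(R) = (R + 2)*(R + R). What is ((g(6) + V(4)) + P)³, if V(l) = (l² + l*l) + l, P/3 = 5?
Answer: 3176523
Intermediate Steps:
g(R) = 2*R*(2 + R) (g(R) = (2 + R)*(2*R) = 2*R*(2 + R))
P = 15 (P = 3*5 = 15)
V(l) = l + 2*l² (V(l) = (l² + l²) + l = 2*l² + l = l + 2*l²)
((g(6) + V(4)) + P)³ = ((2*6*(2 + 6) + 4*(1 + 2*4)) + 15)³ = ((2*6*8 + 4*(1 + 8)) + 15)³ = ((96 + 4*9) + 15)³ = ((96 + 36) + 15)³ = (132 + 15)³ = 147³ = 3176523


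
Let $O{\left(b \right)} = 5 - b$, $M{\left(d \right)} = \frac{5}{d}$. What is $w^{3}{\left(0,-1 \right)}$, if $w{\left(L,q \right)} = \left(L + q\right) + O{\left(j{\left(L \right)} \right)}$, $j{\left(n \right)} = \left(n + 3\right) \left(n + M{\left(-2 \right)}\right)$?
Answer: $\frac{12167}{8} \approx 1520.9$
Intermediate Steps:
$j{\left(n \right)} = \left(3 + n\right) \left(- \frac{5}{2} + n\right)$ ($j{\left(n \right)} = \left(n + 3\right) \left(n + \frac{5}{-2}\right) = \left(3 + n\right) \left(n + 5 \left(- \frac{1}{2}\right)\right) = \left(3 + n\right) \left(n - \frac{5}{2}\right) = \left(3 + n\right) \left(- \frac{5}{2} + n\right)$)
$w{\left(L,q \right)} = \frac{25}{2} + q + \frac{L}{2} - L^{2}$ ($w{\left(L,q \right)} = \left(L + q\right) - \left(- \frac{25}{2} + L^{2} + \frac{L}{2}\right) = \frac{25}{2} + q + \frac{L}{2} - L^{2}$)
$w^{3}{\left(0,-1 \right)} = \left(\frac{25}{2} - 1 + \frac{1}{2} \cdot 0 - 0^{2}\right)^{3} = \left(\frac{25}{2} - 1 + 0 - 0\right)^{3} = \left(\frac{25}{2} - 1 + 0 + 0\right)^{3} = \left(\frac{23}{2}\right)^{3} = \frac{12167}{8}$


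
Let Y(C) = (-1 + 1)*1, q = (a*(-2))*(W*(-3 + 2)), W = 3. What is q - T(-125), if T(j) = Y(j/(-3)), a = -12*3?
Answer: -216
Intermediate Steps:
a = -36
q = -216 (q = (-36*(-2))*(3*(-3 + 2)) = 72*(3*(-1)) = 72*(-3) = -216)
Y(C) = 0 (Y(C) = 0*1 = 0)
T(j) = 0
q - T(-125) = -216 - 1*0 = -216 + 0 = -216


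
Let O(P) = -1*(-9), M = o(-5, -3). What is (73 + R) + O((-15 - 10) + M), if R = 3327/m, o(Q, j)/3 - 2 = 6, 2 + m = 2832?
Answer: 235387/2830 ≈ 83.176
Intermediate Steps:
m = 2830 (m = -2 + 2832 = 2830)
o(Q, j) = 24 (o(Q, j) = 6 + 3*6 = 6 + 18 = 24)
M = 24
O(P) = 9
R = 3327/2830 ≈ 1.1756
(73 + R) + O((-15 - 10) + M) = (73 + 3327/2830) + 9 = 209917/2830 + 9 = 235387/2830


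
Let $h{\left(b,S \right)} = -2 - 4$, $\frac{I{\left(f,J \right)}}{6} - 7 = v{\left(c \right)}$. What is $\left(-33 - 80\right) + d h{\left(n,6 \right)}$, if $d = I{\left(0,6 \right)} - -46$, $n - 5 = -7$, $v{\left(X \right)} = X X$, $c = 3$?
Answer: $-965$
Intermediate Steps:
$v{\left(X \right)} = X^{2}$
$n = -2$ ($n = 5 - 7 = -2$)
$I{\left(f,J \right)} = 96$ ($I{\left(f,J \right)} = 42 + 6 \cdot 3^{2} = 42 + 6 \cdot 9 = 42 + 54 = 96$)
$h{\left(b,S \right)} = -6$
$d = 142$ ($d = 96 - -46 = 96 + 46 = 142$)
$\left(-33 - 80\right) + d h{\left(n,6 \right)} = \left(-33 - 80\right) + 142 \left(-6\right) = \left(-33 - 80\right) - 852 = -113 - 852 = -965$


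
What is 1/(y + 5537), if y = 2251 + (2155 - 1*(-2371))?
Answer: 1/12314 ≈ 8.1208e-5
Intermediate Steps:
y = 6777 (y = 2251 + (2155 + 2371) = 2251 + 4526 = 6777)
1/(y + 5537) = 1/(6777 + 5537) = 1/12314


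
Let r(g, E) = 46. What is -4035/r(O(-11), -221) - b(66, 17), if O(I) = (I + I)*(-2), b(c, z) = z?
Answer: -4817/46 ≈ -104.72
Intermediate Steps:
O(I) = -4*I (O(I) = (2*I)*(-2) = -4*I)
-4035/r(O(-11), -221) - b(66, 17) = -4035/46 - 1*17 = -4035*1/46 - 17 = -4035/46 - 17 = -4817/46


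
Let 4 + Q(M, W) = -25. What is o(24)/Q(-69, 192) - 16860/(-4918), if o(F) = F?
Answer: 185454/71311 ≈ 2.6006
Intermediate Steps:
Q(M, W) = -29 (Q(M, W) = -4 - 25 = -29)
o(24)/Q(-69, 192) - 16860/(-4918) = 24/(-29) - 16860/(-4918) = 24*(-1/29) - 16860*(-1/4918) = -24/29 + 8430/2459 = 185454/71311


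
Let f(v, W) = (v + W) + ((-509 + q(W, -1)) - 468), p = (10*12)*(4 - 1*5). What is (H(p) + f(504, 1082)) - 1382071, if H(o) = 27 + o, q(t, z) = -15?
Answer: -1381570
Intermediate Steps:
p = -120 (p = 120*(4 - 5) = 120*(-1) = -120)
f(v, W) = -992 + W + v (f(v, W) = (v + W) + ((-509 - 15) - 468) = (W + v) + (-524 - 468) = (W + v) - 992 = -992 + W + v)
(H(p) + f(504, 1082)) - 1382071 = ((27 - 120) + (-992 + 1082 + 504)) - 1382071 = (-93 + 594) - 1382071 = 501 - 1382071 = -1381570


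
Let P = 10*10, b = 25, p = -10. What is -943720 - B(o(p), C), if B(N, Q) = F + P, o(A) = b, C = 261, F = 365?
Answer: -944185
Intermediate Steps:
o(A) = 25
P = 100
B(N, Q) = 465 (B(N, Q) = 365 + 100 = 465)
-943720 - B(o(p), C) = -943720 - 1*465 = -943720 - 465 = -944185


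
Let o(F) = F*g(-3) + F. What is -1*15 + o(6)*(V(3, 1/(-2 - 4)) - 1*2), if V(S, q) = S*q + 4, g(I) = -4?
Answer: -42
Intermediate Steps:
V(S, q) = 4 + S*q
o(F) = -3*F (o(F) = F*(-4) + F = -4*F + F = -3*F)
-1*15 + o(6)*(V(3, 1/(-2 - 4)) - 1*2) = -1*15 + (-3*6)*((4 + 3/(-2 - 4)) - 1*2) = -15 - 18*((4 + 3/(-6)) - 2) = -15 - 18*((4 + 3*(-⅙)) - 2) = -15 - 18*((4 - ½) - 2) = -15 - 18*(7/2 - 2) = -15 - 18*3/2 = -15 - 27 = -42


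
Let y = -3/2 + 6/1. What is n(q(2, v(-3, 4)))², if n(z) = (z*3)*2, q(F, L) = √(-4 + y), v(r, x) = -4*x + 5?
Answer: 18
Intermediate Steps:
y = 9/2 (y = -3*½ + 6*1 = -3/2 + 6 = 9/2 ≈ 4.5000)
v(r, x) = 5 - 4*x
q(F, L) = √2/2 (q(F, L) = √(-4 + 9/2) = √(½) = √2/2)
n(z) = 6*z (n(z) = (3*z)*2 = 6*z)
n(q(2, v(-3, 4)))² = (6*(√2/2))² = (3*√2)² = 18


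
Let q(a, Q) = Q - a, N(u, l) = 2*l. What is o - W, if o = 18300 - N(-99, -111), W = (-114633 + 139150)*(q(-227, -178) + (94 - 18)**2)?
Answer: -142793003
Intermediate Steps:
W = 142811525 (W = (-114633 + 139150)*((-178 - 1*(-227)) + (94 - 18)**2) = 24517*((-178 + 227) + 76**2) = 24517*(49 + 5776) = 24517*5825 = 142811525)
o = 18522 (o = 18300 - 2*(-111) = 18300 - 1*(-222) = 18300 + 222 = 18522)
o - W = 18522 - 1*142811525 = 18522 - 142811525 = -142793003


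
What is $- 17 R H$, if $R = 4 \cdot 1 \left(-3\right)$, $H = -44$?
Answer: $-8976$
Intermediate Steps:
$R = -12$ ($R = 4 \left(-3\right) = -12$)
$- 17 R H = \left(-17\right) \left(-12\right) \left(-44\right) = 204 \left(-44\right) = -8976$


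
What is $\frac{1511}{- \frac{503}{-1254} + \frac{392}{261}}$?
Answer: $\frac{164847078}{207617} \approx 794.0$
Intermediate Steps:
$\frac{1511}{- \frac{503}{-1254} + \frac{392}{261}} = \frac{1511}{\left(-503\right) \left(- \frac{1}{1254}\right) + 392 \cdot \frac{1}{261}} = \frac{1511}{\frac{503}{1254} + \frac{392}{261}} = \frac{1511}{\frac{207617}{109098}} = 1511 \cdot \frac{109098}{207617} = \frac{164847078}{207617}$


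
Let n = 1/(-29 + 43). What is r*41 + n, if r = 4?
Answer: 2297/14 ≈ 164.07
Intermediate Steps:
n = 1/14 ≈ 0.071429
r*41 + n = 4*41 + 1/14 = 164 + 1/14 = 2297/14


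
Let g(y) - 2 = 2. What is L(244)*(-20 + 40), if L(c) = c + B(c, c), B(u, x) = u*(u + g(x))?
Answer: 1215120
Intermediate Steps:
g(y) = 4 (g(y) = 2 + 2 = 4)
B(u, x) = u*(4 + u) (B(u, x) = u*(u + 4) = u*(4 + u))
L(c) = c + c*(4 + c)
L(244)*(-20 + 40) = (244*(5 + 244))*(-20 + 40) = (244*249)*20 = 60756*20 = 1215120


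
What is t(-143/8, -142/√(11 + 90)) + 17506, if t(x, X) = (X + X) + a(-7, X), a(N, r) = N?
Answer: 17499 - 284*√101/101 ≈ 17471.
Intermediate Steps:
t(x, X) = -7 + 2*X (t(x, X) = (X + X) - 7 = 2*X - 7 = -7 + 2*X)
t(-143/8, -142/√(11 + 90)) + 17506 = (-7 + 2*(-142/√(11 + 90))) + 17506 = (-7 + 2*(-142*√101/101)) + 17506 = (-7 - 284*√101/101) + 17506 = 17499 - 284*√101/101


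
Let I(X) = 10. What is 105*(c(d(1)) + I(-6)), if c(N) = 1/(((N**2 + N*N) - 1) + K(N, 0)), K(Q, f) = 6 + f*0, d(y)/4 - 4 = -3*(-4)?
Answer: 1229565/1171 ≈ 1050.0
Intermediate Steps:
d(y) = 64 (d(y) = 16 + 4*(-3*(-4)) = 16 + 4*12 = 16 + 48 = 64)
K(Q, f) = 6 (K(Q, f) = 6 + 0 = 6)
c(N) = 1/(5 + 2*N**2) (c(N) = 1/(((N**2 + N*N) - 1) + 6) = 1/(((N**2 + N**2) - 1) + 6) = 1/((2*N**2 - 1) + 6) = 1/((-1 + 2*N**2) + 6) = 1/(5 + 2*N**2))
105*(c(d(1)) + I(-6)) = 105*(1/(5 + 2*64**2) + 10) = 105*(1/(5 + 2*4096) + 10) = 105*(1/(5 + 8192) + 10) = 105*(1/8197 + 10) = 105*(81971/8197) = 1229565/1171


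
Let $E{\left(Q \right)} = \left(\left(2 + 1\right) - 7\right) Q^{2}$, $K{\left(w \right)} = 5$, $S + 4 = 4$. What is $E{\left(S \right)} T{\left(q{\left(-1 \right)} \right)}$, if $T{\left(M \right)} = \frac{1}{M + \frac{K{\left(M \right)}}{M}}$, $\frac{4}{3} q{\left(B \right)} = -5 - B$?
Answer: $0$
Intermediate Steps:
$S = 0$ ($S = -4 + 4 = 0$)
$q{\left(B \right)} = - \frac{15}{4} - \frac{3 B}{4}$ ($q{\left(B \right)} = \frac{3 \left(-5 - B\right)}{4} = - \frac{15}{4} - \frac{3 B}{4}$)
$E{\left(Q \right)} = - 4 Q^{2}$ ($E{\left(Q \right)} = \left(3 - 7\right) Q^{2} = - 4 Q^{2}$)
$T{\left(M \right)} = \frac{1}{M + \frac{5}{M}}$
$E{\left(S \right)} T{\left(q{\left(-1 \right)} \right)} = - 4 \cdot 0^{2} \frac{- \frac{15}{4} - - \frac{3}{4}}{5 + \left(- \frac{15}{4} - - \frac{3}{4}\right)^{2}} = \left(-4\right) 0 \frac{- \frac{15}{4} + \frac{3}{4}}{5 + \left(- \frac{15}{4} + \frac{3}{4}\right)^{2}} = 0 \left(- \frac{3}{5 + \left(-3\right)^{2}}\right) = 0 \left(- \frac{3}{5 + 9}\right) = 0 \left(- \frac{3}{14}\right) = 0$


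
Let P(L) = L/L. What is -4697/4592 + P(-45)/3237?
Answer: -2171371/2123472 ≈ -1.0226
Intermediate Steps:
P(L) = 1
-4697/4592 + P(-45)/3237 = -4697/4592 + 1/3237 = -4697*1/4592 + 1*(1/3237) = -671/656 + 1/3237 = -2171371/2123472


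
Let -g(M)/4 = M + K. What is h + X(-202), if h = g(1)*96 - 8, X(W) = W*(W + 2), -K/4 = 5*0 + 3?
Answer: 44616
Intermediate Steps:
K = -12 (K = -4*(5*0 + 3) = -4*(0 + 3) = -4*3 = -12)
X(W) = W*(2 + W)
g(M) = 48 - 4*M (g(M) = -4*(M - 12) = -4*(-12 + M) = 48 - 4*M)
h = 4216 (h = (48 - 4*1)*96 - 8 = (48 - 4)*96 - 8 = 44*96 - 8 = 4224 - 8 = 4216)
h + X(-202) = 4216 - 202*(2 - 202) = 4216 - 202*(-200) = 4216 + 40400 = 44616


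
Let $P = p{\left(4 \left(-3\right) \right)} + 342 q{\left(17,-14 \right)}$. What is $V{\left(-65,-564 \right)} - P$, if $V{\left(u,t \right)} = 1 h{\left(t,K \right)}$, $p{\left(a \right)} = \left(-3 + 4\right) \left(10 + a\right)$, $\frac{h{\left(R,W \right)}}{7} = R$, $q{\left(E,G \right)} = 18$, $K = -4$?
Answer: $-10102$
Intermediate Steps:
$h{\left(R,W \right)} = 7 R$
$p{\left(a \right)} = 10 + a$ ($p{\left(a \right)} = 1 \left(10 + a\right) = 10 + a$)
$V{\left(u,t \right)} = 7 t$ ($V{\left(u,t \right)} = 1 \cdot 7 t = 7 t$)
$P = 6154$ ($P = \left(10 + 4 \left(-3\right)\right) + 342 \cdot 18 = \left(10 - 12\right) + 6156 = -2 + 6156 = 6154$)
$V{\left(-65,-564 \right)} - P = 7 \left(-564\right) - 6154 = -3948 - 6154 = -10102$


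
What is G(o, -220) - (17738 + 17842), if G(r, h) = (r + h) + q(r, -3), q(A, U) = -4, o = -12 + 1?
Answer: -35815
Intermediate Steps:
o = -11
G(r, h) = -4 + h + r (G(r, h) = (r + h) - 4 = (h + r) - 4 = -4 + h + r)
G(o, -220) - (17738 + 17842) = (-4 - 220 - 11) - (17738 + 17842) = -235 - 1*35580 = -235 - 35580 = -35815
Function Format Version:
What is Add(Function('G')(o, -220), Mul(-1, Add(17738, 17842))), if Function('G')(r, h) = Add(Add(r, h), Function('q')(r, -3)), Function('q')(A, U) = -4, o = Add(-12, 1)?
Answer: -35815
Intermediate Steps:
o = -11
Function('G')(r, h) = Add(-4, h, r) (Function('G')(r, h) = Add(Add(r, h), -4) = Add(Add(h, r), -4) = Add(-4, h, r))
Add(Function('G')(o, -220), Mul(-1, Add(17738, 17842))) = Add(Add(-4, -220, -11), Mul(-1, Add(17738, 17842))) = Add(-235, Mul(-1, 35580)) = Add(-235, -35580) = -35815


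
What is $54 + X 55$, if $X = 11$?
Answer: $659$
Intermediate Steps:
$54 + X 55 = 54 + 11 \cdot 55 = 54 + 605 = 659$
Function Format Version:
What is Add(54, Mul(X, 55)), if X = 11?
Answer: 659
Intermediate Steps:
Add(54, Mul(X, 55)) = Add(54, Mul(11, 55)) = Add(54, 605) = 659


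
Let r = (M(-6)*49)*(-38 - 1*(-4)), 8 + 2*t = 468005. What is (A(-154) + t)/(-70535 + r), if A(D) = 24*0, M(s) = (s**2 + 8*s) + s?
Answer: -467997/81094 ≈ -5.7710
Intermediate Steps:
t = 467997/2 (t = -4 + (1/2)*468005 = -4 + 468005/2 = 467997/2 ≈ 2.3400e+5)
M(s) = s**2 + 9*s
A(D) = 0
r = 29988 (r = (-6*(9 - 6)*49)*(-38 - 1*(-4)) = (-6*3*49)*(-38 + 4) = -18*49*(-34) = -882*(-34) = 29988)
(A(-154) + t)/(-70535 + r) = (0 + 467997/2)/(-70535 + 29988) = (467997/2)/(-40547) = (467997/2)*(-1/40547) = -467997/81094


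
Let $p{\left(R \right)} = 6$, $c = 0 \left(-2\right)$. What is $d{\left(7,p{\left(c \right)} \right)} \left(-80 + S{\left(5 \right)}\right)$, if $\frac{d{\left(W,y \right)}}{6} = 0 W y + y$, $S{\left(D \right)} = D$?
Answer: $-2700$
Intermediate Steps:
$c = 0$
$d{\left(W,y \right)} = 6 y$ ($d{\left(W,y \right)} = 6 \left(0 W y + y\right) = 6 \left(0 y + y\right) = 6 \left(0 + y\right) = 6 y$)
$d{\left(7,p{\left(c \right)} \right)} \left(-80 + S{\left(5 \right)}\right) = 6 \cdot 6 \left(-80 + 5\right) = 36 \left(-75\right) = -2700$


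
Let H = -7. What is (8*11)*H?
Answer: -616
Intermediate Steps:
(8*11)*H = (8*11)*(-7) = 88*(-7) = -616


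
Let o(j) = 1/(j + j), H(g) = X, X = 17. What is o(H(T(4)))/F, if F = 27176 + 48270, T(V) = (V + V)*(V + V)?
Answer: 1/2565164 ≈ 3.8984e-7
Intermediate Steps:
T(V) = 4*V² (T(V) = (2*V)*(2*V) = 4*V²)
H(g) = 17
o(j) = 1/(2*j)
F = 75446
o(H(T(4)))/F = ((½)/17)/75446 = ((½)*(1/17))*(1/75446) = (1/34)*(1/75446) = 1/2565164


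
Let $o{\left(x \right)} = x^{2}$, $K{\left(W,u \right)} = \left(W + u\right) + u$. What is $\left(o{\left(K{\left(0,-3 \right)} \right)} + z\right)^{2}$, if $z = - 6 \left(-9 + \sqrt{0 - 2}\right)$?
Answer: $8028 - 1080 i \sqrt{2} \approx 8028.0 - 1527.4 i$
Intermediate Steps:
$K{\left(W,u \right)} = W + 2 u$
$z = 54 - 6 i \sqrt{2}$ ($z = - 6 \left(-9 + \sqrt{-2}\right) = - 6 \left(-9 + i \sqrt{2}\right) = 54 - 6 i \sqrt{2} \approx 54.0 - 8.4853 i$)
$\left(o{\left(K{\left(0,-3 \right)} \right)} + z\right)^{2} = \left(\left(0 + 2 \left(-3\right)\right)^{2} + \left(54 - 6 i \sqrt{2}\right)\right)^{2} = \left(\left(0 - 6\right)^{2} + \left(54 - 6 i \sqrt{2}\right)\right)^{2} = \left(\left(-6\right)^{2} + \left(54 - 6 i \sqrt{2}\right)\right)^{2} = \left(36 + \left(54 - 6 i \sqrt{2}\right)\right)^{2} = \left(90 - 6 i \sqrt{2}\right)^{2}$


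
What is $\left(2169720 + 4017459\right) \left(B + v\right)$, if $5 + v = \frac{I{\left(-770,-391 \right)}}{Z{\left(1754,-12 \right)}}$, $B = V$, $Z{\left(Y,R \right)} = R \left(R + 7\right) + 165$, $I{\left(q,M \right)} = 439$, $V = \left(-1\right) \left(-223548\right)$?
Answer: $\frac{103733447030302}{75} \approx 1.3831 \cdot 10^{12}$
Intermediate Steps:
$V = 223548$
$Z{\left(Y,R \right)} = 165 + R \left(7 + R\right)$ ($Z{\left(Y,R \right)} = R \left(7 + R\right) + 165 = 165 + R \left(7 + R\right)$)
$B = 223548$
$v = - \frac{686}{225}$ ($v = -5 + \frac{439}{165 + \left(-12\right)^{2} + 7 \left(-12\right)} = -5 + \frac{439}{165 + 144 - 84} = -5 + \frac{439}{225} = - \frac{686}{225} \approx -3.0489$)
$\left(2169720 + 4017459\right) \left(B + v\right) = \left(2169720 + 4017459\right) \left(223548 - \frac{686}{225}\right) = 6187179 \cdot \frac{50297614}{225} = \frac{103733447030302}{75}$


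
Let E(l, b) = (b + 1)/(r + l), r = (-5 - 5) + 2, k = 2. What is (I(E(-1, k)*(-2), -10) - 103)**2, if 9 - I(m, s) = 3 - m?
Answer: 83521/9 ≈ 9280.1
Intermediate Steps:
r = -8 (r = -10 + 2 = -8)
E(l, b) = (1 + b)/(-8 + l) (E(l, b) = (b + 1)/(-8 + l) = (1 + b)/(-8 + l))
I(m, s) = 6 + m (I(m, s) = 9 - (3 - m) = 9 + (-3 + m) = 6 + m)
(I(E(-1, k)*(-2), -10) - 103)**2 = ((6 + ((1 + 2)/(-8 - 1))*(-2)) - 103)**2 = ((6 + (3/(-9))*(-2)) - 103)**2 = ((6 - 1/9*3*(-2)) - 103)**2 = ((6 - 1/3*(-2)) - 103)**2 = ((6 + 2/3) - 103)**2 = (20/3 - 103)**2 = (-289/3)**2 = 83521/9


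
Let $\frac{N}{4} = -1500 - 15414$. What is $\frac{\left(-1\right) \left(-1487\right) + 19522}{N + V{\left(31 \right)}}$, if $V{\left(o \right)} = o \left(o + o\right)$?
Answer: $- \frac{21009}{65734} \approx -0.31961$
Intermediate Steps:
$V{\left(o \right)} = 2 o^{2}$ ($V{\left(o \right)} = o 2 o = 2 o^{2}$)
$N = -67656$ ($N = 4 \left(-1500 - 15414\right) = 4 \left(-16914\right) = -67656$)
$\frac{\left(-1\right) \left(-1487\right) + 19522}{N + V{\left(31 \right)}} = \frac{\left(-1\right) \left(-1487\right) + 19522}{-67656 + 2 \cdot 31^{2}} = \frac{1487 + 19522}{-67656 + 2 \cdot 961} = \frac{21009}{-67656 + 1922} = \frac{21009}{-65734} = 21009 \left(- \frac{1}{65734}\right) = - \frac{21009}{65734}$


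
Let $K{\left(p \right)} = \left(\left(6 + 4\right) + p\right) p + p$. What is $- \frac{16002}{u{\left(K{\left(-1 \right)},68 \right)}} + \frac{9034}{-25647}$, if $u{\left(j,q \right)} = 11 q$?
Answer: $- \frac{208580363}{9591978} \approx -21.745$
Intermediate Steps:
$K{\left(p \right)} = p + p \left(10 + p\right)$ ($K{\left(p \right)} = \left(10 + p\right) p + p = p \left(10 + p\right) + p = p + p \left(10 + p\right)$)
$- \frac{16002}{u{\left(K{\left(-1 \right)},68 \right)}} + \frac{9034}{-25647} = - \frac{16002}{11 \cdot 68} + \frac{9034}{-25647} = - \frac{16002}{748} + 9034 \left(- \frac{1}{25647}\right) = \left(-16002\right) \frac{1}{748} - \frac{9034}{25647} = - \frac{8001}{374} - \frac{9034}{25647} = - \frac{208580363}{9591978}$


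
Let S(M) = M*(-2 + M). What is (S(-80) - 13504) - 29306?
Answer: -36250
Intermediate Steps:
(S(-80) - 13504) - 29306 = (-80*(-2 - 80) - 13504) - 29306 = (-80*(-82) - 13504) - 29306 = (6560 - 13504) - 29306 = -6944 - 29306 = -36250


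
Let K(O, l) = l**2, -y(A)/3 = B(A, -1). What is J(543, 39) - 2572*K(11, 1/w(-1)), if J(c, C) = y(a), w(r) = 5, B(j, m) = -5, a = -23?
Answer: -2197/25 ≈ -87.880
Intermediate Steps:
y(A) = 15 (y(A) = -3*(-5) = 15)
J(c, C) = 15
J(543, 39) - 2572*K(11, 1/w(-1)) = 15 - 2572*(1/5)**2 = 15 - 2572*1/25 = 15 - 2572/25 = -2197/25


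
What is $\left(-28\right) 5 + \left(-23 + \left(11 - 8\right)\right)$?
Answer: $-160$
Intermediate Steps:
$\left(-28\right) 5 + \left(-23 + \left(11 - 8\right)\right) = -140 + \left(-23 + 3\right) = -140 - 20 = -160$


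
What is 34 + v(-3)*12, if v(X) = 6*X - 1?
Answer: -194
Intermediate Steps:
v(X) = -1 + 6*X
34 + v(-3)*12 = 34 + (-1 + 6*(-3))*12 = 34 + (-1 - 18)*12 = 34 - 19*12 = 34 - 228 = -194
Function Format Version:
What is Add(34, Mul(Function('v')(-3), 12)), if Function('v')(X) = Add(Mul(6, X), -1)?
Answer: -194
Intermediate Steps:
Function('v')(X) = Add(-1, Mul(6, X))
Add(34, Mul(Function('v')(-3), 12)) = Add(34, Mul(Add(-1, Mul(6, -3)), 12)) = Add(34, Mul(Add(-1, -18), 12)) = Add(34, Mul(-19, 12)) = Add(34, -228) = -194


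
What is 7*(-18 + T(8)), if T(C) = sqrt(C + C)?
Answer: -98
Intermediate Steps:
T(C) = sqrt(2)*sqrt(C) (T(C) = sqrt(2*C) = sqrt(2)*sqrt(C))
7*(-18 + T(8)) = 7*(-18 + sqrt(2)*sqrt(8)) = 7*(-18 + sqrt(2)*(2*sqrt(2))) = 7*(-18 + 4) = 7*(-14) = -98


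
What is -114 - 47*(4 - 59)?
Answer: 2471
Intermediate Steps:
-114 - 47*(4 - 59) = -114 - 47*(-55) = -114 + 2585 = 2471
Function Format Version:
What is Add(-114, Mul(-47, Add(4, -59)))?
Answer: 2471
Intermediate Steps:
Add(-114, Mul(-47, Add(4, -59))) = Add(-114, Mul(-47, -55)) = Add(-114, 2585) = 2471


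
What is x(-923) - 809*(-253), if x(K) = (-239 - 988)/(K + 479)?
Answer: 30292605/148 ≈ 2.0468e+5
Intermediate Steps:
x(K) = -1227/(479 + K)
x(-923) - 809*(-253) = -1227/(479 - 923) - 809*(-253) = -1227/(-444) - 1*(-204677) = -1227*(-1/444) + 204677 = 409/148 + 204677 = 30292605/148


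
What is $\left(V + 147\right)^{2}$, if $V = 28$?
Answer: $30625$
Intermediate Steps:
$\left(V + 147\right)^{2} = \left(28 + 147\right)^{2} = 175^{2} = 30625$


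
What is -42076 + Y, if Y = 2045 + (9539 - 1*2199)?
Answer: -32691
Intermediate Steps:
Y = 9385 (Y = 2045 + (9539 - 2199) = 2045 + 7340 = 9385)
-42076 + Y = -42076 + 9385 = -32691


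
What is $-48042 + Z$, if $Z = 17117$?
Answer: $-30925$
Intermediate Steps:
$-48042 + Z = -48042 + 17117 = -30925$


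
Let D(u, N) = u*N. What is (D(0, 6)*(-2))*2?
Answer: 0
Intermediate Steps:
D(u, N) = N*u
(D(0, 6)*(-2))*2 = ((6*0)*(-2))*2 = (0*(-2))*2 = 0*2 = 0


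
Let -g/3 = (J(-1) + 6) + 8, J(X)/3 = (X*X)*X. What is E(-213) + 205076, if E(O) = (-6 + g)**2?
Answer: 206597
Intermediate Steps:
J(X) = 3*X**3 (J(X) = 3*((X*X)*X) = 3*(X**2*X) = 3*X**3)
g = -33 (g = -3*((3*(-1)**3 + 6) + 8) = -3*((3*(-1) + 6) + 8) = -3*((-3 + 6) + 8) = -3*(3 + 8) = -3*11 = -33)
E(O) = 1521 (E(O) = (-6 - 33)**2 = (-39)**2 = 1521)
E(-213) + 205076 = 1521 + 205076 = 206597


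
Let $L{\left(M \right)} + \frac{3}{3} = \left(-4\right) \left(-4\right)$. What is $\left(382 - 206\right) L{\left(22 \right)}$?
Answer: $2640$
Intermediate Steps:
$L{\left(M \right)} = 15$ ($L{\left(M \right)} = -1 - -16 = -1 + 16 = 15$)
$\left(382 - 206\right) L{\left(22 \right)} = \left(382 - 206\right) 15 = 176 \cdot 15 = 2640$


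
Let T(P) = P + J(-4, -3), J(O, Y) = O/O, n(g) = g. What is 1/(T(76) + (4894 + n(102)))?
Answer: 1/5073 ≈ 0.00019712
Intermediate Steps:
J(O, Y) = 1
T(P) = 1 + P (T(P) = P + 1 = 1 + P)
1/(T(76) + (4894 + n(102))) = 1/((1 + 76) + (4894 + 102)) = 1/(77 + 4996) = 1/5073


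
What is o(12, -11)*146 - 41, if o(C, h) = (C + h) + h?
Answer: -1501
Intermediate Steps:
o(C, h) = C + 2*h
o(12, -11)*146 - 41 = (12 + 2*(-11))*146 - 41 = (12 - 22)*146 - 41 = -10*146 - 41 = -1460 - 41 = -1501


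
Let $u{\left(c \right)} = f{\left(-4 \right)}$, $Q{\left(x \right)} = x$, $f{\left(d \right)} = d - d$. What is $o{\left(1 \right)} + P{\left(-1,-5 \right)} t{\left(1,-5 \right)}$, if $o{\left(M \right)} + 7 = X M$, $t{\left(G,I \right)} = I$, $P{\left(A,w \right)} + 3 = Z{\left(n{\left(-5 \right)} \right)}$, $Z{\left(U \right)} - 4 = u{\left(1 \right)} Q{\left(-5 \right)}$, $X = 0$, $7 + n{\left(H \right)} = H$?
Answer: $-12$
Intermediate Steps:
$n{\left(H \right)} = -7 + H$
$f{\left(d \right)} = 0$
$u{\left(c \right)} = 0$
$Z{\left(U \right)} = 4$ ($Z{\left(U \right)} = 4 + 0 \left(-5\right) = 4 + 0 = 4$)
$P{\left(A,w \right)} = 1$ ($P{\left(A,w \right)} = -3 + 4 = 1$)
$o{\left(M \right)} = -7$ ($o{\left(M \right)} = -7 + 0 M = -7 + 0 = -7$)
$o{\left(1 \right)} + P{\left(-1,-5 \right)} t{\left(1,-5 \right)} = -7 + 1 \left(-5\right) = -7 - 5 = -12$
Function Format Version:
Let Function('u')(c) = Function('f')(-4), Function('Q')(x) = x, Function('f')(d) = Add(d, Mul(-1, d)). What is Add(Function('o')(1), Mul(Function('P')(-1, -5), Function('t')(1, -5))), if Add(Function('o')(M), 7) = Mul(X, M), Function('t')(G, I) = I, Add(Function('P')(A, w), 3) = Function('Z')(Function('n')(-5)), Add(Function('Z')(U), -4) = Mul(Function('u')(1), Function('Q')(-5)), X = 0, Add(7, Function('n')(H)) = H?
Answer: -12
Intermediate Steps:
Function('n')(H) = Add(-7, H)
Function('f')(d) = 0
Function('u')(c) = 0
Function('Z')(U) = 4 (Function('Z')(U) = Add(4, Mul(0, -5)) = Add(4, 0) = 4)
Function('P')(A, w) = 1 (Function('P')(A, w) = Add(-3, 4) = 1)
Function('o')(M) = -7 (Function('o')(M) = Add(-7, Mul(0, M)) = Add(-7, 0) = -7)
Add(Function('o')(1), Mul(Function('P')(-1, -5), Function('t')(1, -5))) = Add(-7, Mul(1, -5)) = Add(-7, -5) = -12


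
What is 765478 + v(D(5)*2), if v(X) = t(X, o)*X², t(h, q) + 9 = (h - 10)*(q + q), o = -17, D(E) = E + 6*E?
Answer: -9274622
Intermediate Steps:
D(E) = 7*E
t(h, q) = -9 + 2*q*(-10 + h) (t(h, q) = -9 + (h - 10)*(q + q) = -9 + (-10 + h)*(2*q) = -9 + 2*q*(-10 + h))
v(X) = X²*(331 - 34*X) (v(X) = (-9 - 20*(-17) + 2*X*(-17))*X² = (-9 + 340 - 34*X)*X² = (331 - 34*X)*X² = X²*(331 - 34*X))
765478 + v(D(5)*2) = 765478 + ((7*5)*2)²*(331 - 34*7*5*2) = 765478 + (35*2)²*(331 - 1190*2) = 765478 + 70²*(331 - 34*70) = 765478 + 4900*(331 - 2380) = 765478 + 4900*(-2049) = 765478 - 10040100 = -9274622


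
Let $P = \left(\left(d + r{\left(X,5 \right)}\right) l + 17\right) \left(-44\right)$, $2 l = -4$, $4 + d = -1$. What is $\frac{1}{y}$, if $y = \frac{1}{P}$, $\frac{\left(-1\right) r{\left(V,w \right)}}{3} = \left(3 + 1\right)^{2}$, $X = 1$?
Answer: $-5412$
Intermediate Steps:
$d = -5$ ($d = -4 - 1 = -5$)
$l = -2$ ($l = \frac{1}{2} \left(-4\right) = -2$)
$r{\left(V,w \right)} = -48$ ($r{\left(V,w \right)} = - 3 \left(3 + 1\right)^{2} = - 3 \cdot 4^{2} = \left(-3\right) 16 = -48$)
$P = -5412$ ($P = \left(\left(-5 - 48\right) \left(-2\right) + 17\right) \left(-44\right) = \left(\left(-53\right) \left(-2\right) + 17\right) \left(-44\right) = \left(106 + 17\right) \left(-44\right) = 123 \left(-44\right) = -5412$)
$y = - \frac{1}{5412}$ ($y = \frac{1}{-5412} = - \frac{1}{5412} \approx -0.00018477$)
$\frac{1}{y} = \frac{1}{- \frac{1}{5412}} = -5412$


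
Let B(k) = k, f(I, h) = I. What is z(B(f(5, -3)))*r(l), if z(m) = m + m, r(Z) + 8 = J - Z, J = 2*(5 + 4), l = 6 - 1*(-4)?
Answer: 0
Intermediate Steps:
l = 10 (l = 6 + 4 = 10)
J = 18 (J = 2*9 = 18)
r(Z) = 10 - Z (r(Z) = -8 + (18 - Z) = 10 - Z)
z(m) = 2*m
z(B(f(5, -3)))*r(l) = (2*5)*(10 - 1*10) = 10*(10 - 10) = 10*0 = 0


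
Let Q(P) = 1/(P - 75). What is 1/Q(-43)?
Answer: -118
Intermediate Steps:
Q(P) = 1/(-75 + P)
1/Q(-43) = 1/(1/(-75 - 43)) = 1/(1/(-118)) = 1/(-1/118) = -118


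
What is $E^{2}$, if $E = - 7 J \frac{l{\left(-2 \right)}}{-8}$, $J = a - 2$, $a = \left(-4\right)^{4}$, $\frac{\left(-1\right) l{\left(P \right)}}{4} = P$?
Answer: $3161284$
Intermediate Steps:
$l{\left(P \right)} = - 4 P$
$a = 256$
$J = 254$ ($J = 256 - 2 = 254$)
$E = 1778$ ($E = \left(-7\right) 254 \frac{\left(-4\right) \left(-2\right)}{-8} = - 1778 \cdot 8 \left(- \frac{1}{8}\right) = \left(-1778\right) \left(-1\right) = 1778$)
$E^{2} = 1778^{2} = 3161284$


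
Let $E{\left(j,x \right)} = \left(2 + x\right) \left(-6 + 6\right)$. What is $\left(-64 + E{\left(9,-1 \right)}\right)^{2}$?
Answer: $4096$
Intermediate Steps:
$E{\left(j,x \right)} = 0$ ($E{\left(j,x \right)} = \left(2 + x\right) 0 = 0$)
$\left(-64 + E{\left(9,-1 \right)}\right)^{2} = \left(-64 + 0\right)^{2} = \left(-64\right)^{2} = 4096$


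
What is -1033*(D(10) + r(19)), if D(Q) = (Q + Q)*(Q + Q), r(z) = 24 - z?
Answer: -418365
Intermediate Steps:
D(Q) = 4*Q**2 (D(Q) = (2*Q)*(2*Q) = 4*Q**2)
-1033*(D(10) + r(19)) = -1033*(4*10**2 + (24 - 1*19)) = -1033*(4*100 + (24 - 19)) = -1033*(400 + 5) = -1033*405 = -418365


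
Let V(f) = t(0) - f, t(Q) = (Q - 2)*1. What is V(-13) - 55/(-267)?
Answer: 2992/267 ≈ 11.206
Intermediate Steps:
t(Q) = -2 + Q (t(Q) = (-2 + Q)*1 = -2 + Q)
V(f) = -2 - f (V(f) = (-2 + 0) - f = -2 - f)
V(-13) - 55/(-267) = (-2 - 1*(-13)) - 55/(-267) = (-2 + 13) - 55*(-1)/267 = 11 - 1*(-55/267) = 11 + 55/267 = 2992/267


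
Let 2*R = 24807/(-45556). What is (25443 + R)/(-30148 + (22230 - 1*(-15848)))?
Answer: 178318293/55578320 ≈ 3.2084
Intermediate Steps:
R = -24807/91112 (R = (24807/(-45556))/2 = (24807*(-1/45556))/2 = (1/2)*(-24807/45556) = -24807/91112 ≈ -0.27227)
(25443 + R)/(-30148 + (22230 - 1*(-15848))) = (25443 - 24807/91112)/(-30148 + (22230 - 1*(-15848))) = 2318137809/(91112*(-30148 + (22230 + 15848))) = 2318137809/(91112*(-30148 + 38078)) = (2318137809/91112)/7930 = (2318137809/91112)*(1/7930) = 178318293/55578320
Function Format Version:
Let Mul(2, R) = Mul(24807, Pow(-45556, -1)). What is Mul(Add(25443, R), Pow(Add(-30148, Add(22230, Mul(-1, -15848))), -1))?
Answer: Rational(178318293, 55578320) ≈ 3.2084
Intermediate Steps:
R = Rational(-24807, 91112) (R = Mul(Rational(1, 2), Mul(24807, Pow(-45556, -1))) = Mul(Rational(1, 2), Mul(24807, Rational(-1, 45556))) = Mul(Rational(1, 2), Rational(-24807, 45556)) = Rational(-24807, 91112) ≈ -0.27227)
Mul(Add(25443, R), Pow(Add(-30148, Add(22230, Mul(-1, -15848))), -1)) = Mul(Add(25443, Rational(-24807, 91112)), Pow(Add(-30148, Add(22230, Mul(-1, -15848))), -1)) = Mul(Rational(2318137809, 91112), Pow(Add(-30148, Add(22230, 15848)), -1)) = Mul(Rational(2318137809, 91112), Pow(Add(-30148, 38078), -1)) = Mul(Rational(2318137809, 91112), Pow(7930, -1)) = Mul(Rational(2318137809, 91112), Rational(1, 7930)) = Rational(178318293, 55578320)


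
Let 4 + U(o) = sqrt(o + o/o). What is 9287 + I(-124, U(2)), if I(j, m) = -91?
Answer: 9196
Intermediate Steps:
U(o) = -4 + sqrt(1 + o) (U(o) = -4 + sqrt(o + o/o) = -4 + sqrt(o + 1) = -4 + sqrt(1 + o))
9287 + I(-124, U(2)) = 9287 - 91 = 9196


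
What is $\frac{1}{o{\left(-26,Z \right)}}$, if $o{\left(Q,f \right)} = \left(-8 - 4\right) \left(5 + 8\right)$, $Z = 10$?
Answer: $- \frac{1}{156} \approx -0.0064103$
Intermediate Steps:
$o{\left(Q,f \right)} = -156$ ($o{\left(Q,f \right)} = \left(-12\right) 13 = -156$)
$\frac{1}{o{\left(-26,Z \right)}} = \frac{1}{-156} = - \frac{1}{156}$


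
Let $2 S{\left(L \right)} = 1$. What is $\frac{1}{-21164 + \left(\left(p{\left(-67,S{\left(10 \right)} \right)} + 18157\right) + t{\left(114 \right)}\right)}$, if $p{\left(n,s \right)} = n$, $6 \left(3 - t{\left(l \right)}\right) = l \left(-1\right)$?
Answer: $- \frac{1}{3052} \approx -0.00032765$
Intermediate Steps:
$S{\left(L \right)} = \frac{1}{2}$ ($S{\left(L \right)} = \frac{1}{2} \cdot 1 = \frac{1}{2}$)
$t{\left(l \right)} = 3 + \frac{l}{6}$ ($t{\left(l \right)} = 3 - \frac{l \left(-1\right)}{6} = 3 - \frac{\left(-1\right) l}{6} = 3 + \frac{l}{6}$)
$\frac{1}{-21164 + \left(\left(p{\left(-67,S{\left(10 \right)} \right)} + 18157\right) + t{\left(114 \right)}\right)} = \frac{1}{-21164 + \left(\left(-67 + 18157\right) + \left(3 + \frac{1}{6} \cdot 114\right)\right)} = \frac{1}{-21164 + \left(18090 + \left(3 + 19\right)\right)} = \frac{1}{-21164 + \left(18090 + 22\right)} = \frac{1}{-21164 + 18112} = \frac{1}{-3052} = - \frac{1}{3052}$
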